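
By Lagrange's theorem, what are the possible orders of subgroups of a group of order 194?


Lagrange's theorem: |H| divides |G|
|G| = 194
Divisors of 194: 1, 2, 97, 194

Possible subgroup orders: {1, 2, 97, 194}


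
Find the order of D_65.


|D_n| = 2n (n rotations and n reflections)
|D_65| = 2×65 = 130

|D_65| = 130


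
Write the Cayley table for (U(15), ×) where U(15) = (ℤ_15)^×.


Elements: {1, 2, 4, 7, 8, 11, 13, 14}
Operation: multiplication mod 15
Entry (a, b) = (a × b) mod 15

Cayley table:
   |  1 |  2 |  4 |  7 |  8 | 11 | 13 | 14
 1 |  1 |  2 |  4 |  7 |  8 | 11 | 13 | 14
 2 |  2 |  4 |  8 | 14 |  1 |  7 | 11 | 13
 4 |  4 |  8 |  1 | 13 |  2 | 14 |  7 | 11
 7 |  7 | 14 | 13 |  4 | 11 |  2 |  1 |  8
 8 |  8 |  1 |  2 | 11 |  4 | 13 | 14 |  7
11 | 11 |  7 | 14 |  2 | 13 |  1 |  8 |  4
13 | 13 | 11 |  7 |  1 | 14 |  8 |  4 |  2
14 | 14 | 13 | 11 |  8 |  7 |  4 |  2 |  1


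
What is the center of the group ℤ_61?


Z(G) = {g ∈ G | gx = xg for all x ∈ G}
ℤ_61 is abelian, so Z(G) = G

Z(ℤ_61) = ℤ_61


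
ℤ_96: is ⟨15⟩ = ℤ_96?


g generates ℤ_n iff gcd(g, n) = 1
gcd(15, 96) = 3
Since gcd = 3 ≠ 1, ⟨15⟩ has order 32 < 96, so 15 is not a generator.

No, 15 does not generate ℤ_96


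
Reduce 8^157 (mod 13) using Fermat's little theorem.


Fermat's little theorem: if p is prime and gcd(a,p)=1, then a^(p-1) ≡ 1 (mod p)
p = 13 is prime, gcd(8,13) = 1
Reduce exponent: 157 mod 12 = 1
So 8^157 ≡ 8^1 (mod 13)
8^1 mod 13 = 8

8^157 ≡ 8 (mod 13)


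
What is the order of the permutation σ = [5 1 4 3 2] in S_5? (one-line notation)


Cycle decomposition: (1 5 2) (3 4)
Cycle lengths: 3, 2
Order = lcm(3, 2) = 6

ord(σ) = 6


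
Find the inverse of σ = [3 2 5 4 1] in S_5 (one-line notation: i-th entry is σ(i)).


To find σ⁻¹, swap domain and range:
σ(1) = 3 → σ⁻¹(3) = 1
σ(2) = 2 → σ⁻¹(2) = 2
σ(3) = 5 → σ⁻¹(5) = 3
σ(4) = 4 → σ⁻¹(4) = 4
σ(5) = 1 → σ⁻¹(1) = 5

σ⁻¹ = [5 2 1 4 3]


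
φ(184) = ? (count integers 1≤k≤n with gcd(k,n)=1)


Factor n: 184 = 2^3 × 23
φ(n) = n · ∏(1 - 1/p) over distinct primes p | n
φ(184) = 184 · (1 - 1/2) · (1 - 1/23) = 88

φ(184) = 88


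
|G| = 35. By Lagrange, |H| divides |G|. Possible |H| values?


Lagrange's theorem: |H| divides |G|
|G| = 35
Divisors of 35: 1, 5, 7, 35

Possible subgroup orders: {1, 5, 7, 35}


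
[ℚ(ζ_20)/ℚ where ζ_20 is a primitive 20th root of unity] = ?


[ℚ(ζ_n):ℚ] = deg Φ_n(x) = φ(n). Here φ(20) = 8

[ℚ(ζ_20)/ℚ where ζ_20 is a primitive 20th root of unity] = 8


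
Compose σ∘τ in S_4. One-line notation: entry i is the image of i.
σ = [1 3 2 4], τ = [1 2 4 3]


σ∘τ: apply τ first, then σ
1 →τ 1 →σ 1
2 →τ 2 →σ 3
3 →τ 4 →σ 4
4 →τ 3 →σ 2

σ∘τ = [1 3 4 2]


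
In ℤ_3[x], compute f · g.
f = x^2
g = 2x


Expand and collect like terms; reduce coefficients mod 3:
x^0: 0·0 = 0 ≡ 0 (mod 3)
x^1: 0·2 + 0·0 = 0 ≡ 0 (mod 3)
x^2: 0·2 + 1·0 = 0 ≡ 0 (mod 3)
x^3: 1·2 = 2 ≡ 2 (mod 3)
Result: 2x^3

f · g = 2x^3


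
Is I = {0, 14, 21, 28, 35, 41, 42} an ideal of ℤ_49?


Check ideal conditions for I = {0, 14, 21, 28, 35, 41, 42} in ℤ_49:
(1) I is an additive subgroup? No
(2) For r ∈ ℤ_49 and a ∈ I: r·a ∈ I? No  [counterexample: r=2, a=28, r·a mod 49 = 7 ∉ I]

No, I is not an ideal of ℤ_49


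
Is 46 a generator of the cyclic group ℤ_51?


g generates ℤ_n iff gcd(g, n) = 1
gcd(46, 51) = 1
Since gcd = 1, 46 is a generator.

Yes, 46 generates ℤ_51


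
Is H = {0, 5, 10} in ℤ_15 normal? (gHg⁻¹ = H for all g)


H = {0, 5, 10} in ℤ_15
ℤ_15 is abelian; every subgroup of an abelian group is normal

Yes, normal subgroup


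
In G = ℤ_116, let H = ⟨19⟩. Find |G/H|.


|⟨19⟩| = n / gcd(19, 116) = 116 / 1 = 116
H is normal (ℤ_116 is abelian).
|G/H| = |G| / |H| = 116 / 116 = 1

|G/H| = 1


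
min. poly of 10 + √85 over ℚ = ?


Let α = 10 + √85. Then α - 10 = √85, so (α - 10)² = 85, giving α² - 20α + 15 = 0. Degree 2 and α ∉ ℚ, so this is the minimal polynomial.

Minimal polynomial: x² - 20x + 15


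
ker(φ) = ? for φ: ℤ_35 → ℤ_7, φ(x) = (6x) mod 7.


Kernel = preimage of identity
ker(φ) = {x ∈ ℤ_35 : 6x ≡ 0 (mod 7)}. Since 7 | 35, φ is well-defined. The kernel is the cyclic subgroup ⟨7⟩ of ℤ_35 (order 5), i.e. {0, 7, 14, 21, 28}

ker(φ) = {0, 7, 14, 21, 28}


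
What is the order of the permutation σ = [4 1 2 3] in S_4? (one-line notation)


Cycle decomposition: (1 4 3 2)
Cycle lengths: 4
Order = lcm(4) = 4

ord(σ) = 4


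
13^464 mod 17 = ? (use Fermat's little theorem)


Fermat's little theorem: if p is prime and gcd(a,p)=1, then a^(p-1) ≡ 1 (mod p)
p = 17 is prime, gcd(13,17) = 1
Reduce exponent: 464 mod 16 = 0
So 13^464 ≡ 13^0 (mod 17)
13^0 = 1

13^464 ≡ 1 (mod 17)


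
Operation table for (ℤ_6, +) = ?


Elements: {0, 1, 2, 3, 4, 5}
Operation: addition mod 6
Entry (a, b) = (a + b) mod 6

Cayley table:
  | 0 | 1 | 2 | 3 | 4 | 5
0 | 0 | 1 | 2 | 3 | 4 | 5
1 | 1 | 2 | 3 | 4 | 5 | 0
2 | 2 | 3 | 4 | 5 | 0 | 1
3 | 3 | 4 | 5 | 0 | 1 | 2
4 | 4 | 5 | 0 | 1 | 2 | 3
5 | 5 | 0 | 1 | 2 | 3 | 4


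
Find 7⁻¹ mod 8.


Use the extended Euclidean algorithm to write 1 = 7·s + 8·t; then s mod 8 is the inverse.
Euclidean algorithm:
  7 = 0·8 + 7
  8 = 1·7 + 1
  7 = 7·1 + 0
gcd(7,8) = 1
Back-substitution gives: 7·(-1) + 8·(1) = 1
So 7⁻¹ ≡ -1 ≡ 7 (mod 8)
Check: 7 × 7 = 49 ≡ 1 (mod 8) ✓

7⁻¹ ≡ 7 (mod 8)


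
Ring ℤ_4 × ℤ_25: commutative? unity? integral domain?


Direct product ring; commutative with unity (1,1); but (1,0)·(0,1) = (0,0) gives zero divisors, so not an integral domain
Commutative: Yes
Integral domain: No
Has unity: Yes

ℤ_4 × ℤ_25: Commutative=Yes, Unity=Yes


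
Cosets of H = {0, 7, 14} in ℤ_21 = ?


H = {0, 7, 14}, |H| = 3
Number of cosets = |G|/|H| = 21/3 = 7
0 + H = {0, 7, 14}
1 + H = {1, 8, 15}
2 + H = {2, 9, 16}
3 + H = {3, 10, 17}
4 + H = {4, 11, 18}
5 + H = {5, 12, 19}
6 + H = {6, 13, 20}

Cosets: 0+H={0,7,14}; 1+H={1,8,15}; 2+H={2,9,16}; 3+H={3,10,17}; 4+H={4,11,18}; 5+H={5,12,19}; 6+H={6,13,20}


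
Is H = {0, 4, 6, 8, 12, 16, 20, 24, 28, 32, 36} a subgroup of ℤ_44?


Subgroup test for H = {0, 4, 6, 8, 12, 16, 20, 24, 28, 32, 36} in (ℤ_44, +):
(1) 0 ∈ H? Yes
(2) Closure: for all a,b ∈ H, (a+b) mod 44 ∈ H? No  [counterexample: 4 + 6 = 10 ∉ H]
(3) Inverses: for all a ∈ H, -a mod 44 ∈ H? No

No, H is not a subgroup of ℤ_44


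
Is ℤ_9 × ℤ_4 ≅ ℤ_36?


Comparing ℤ_9 × ℤ_4 and ℤ_36:
gcd(9,4) = 1, so ℤ_9 × ℤ_4 ≅ ℤ_36 (CRT)

Yes, ℤ_9 × ℤ_4 ≅ ℤ_36


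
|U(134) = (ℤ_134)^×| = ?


U(n) is the group of units mod n; |U(n)| = φ(n)
|U(134)| = φ(134) = 66

|U(134) = (ℤ_134)^×| = 66


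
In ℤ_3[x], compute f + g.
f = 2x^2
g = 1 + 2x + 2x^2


Add coefficients mod 3:
x^0: 0 + 1 = 1 (mod 3)
x^1: 0 + 2 = 2 (mod 3)
x^2: 2 + 2 = 1 (mod 3)
Result: 1 + 2x + x^2

f + g = 1 + 2x + x^2


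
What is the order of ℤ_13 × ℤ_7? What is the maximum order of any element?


|ℤ_13 × ℤ_7| = 13 × 7 = 91
Max element order = lcm(13,7) = 91
Cyclic? Yes (gcd=1)

|ℤ_13×ℤ_7| = 91, max element order = 91


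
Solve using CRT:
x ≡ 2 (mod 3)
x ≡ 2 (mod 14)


m₁ = 3, m₂ = 14, gcd = 1, so CRT applies. M = m₁·m₂ = 42
Let M₁ = M/m₁ = 14, M₂ = M/m₂ = 3
Find y₁ ≡ M₁⁻¹ (mod m₁): 14⁻¹ ≡ 2 (mod 3)
Find y₂ ≡ M₂⁻¹ (mod m₂): 3⁻¹ ≡ 5 (mod 14)
x = a₁·M₁·y₁ + a₂·M₂·y₂ = 2·14·2 + 2·3·5 = 86
Reduce mod 42: x ≡ 2
Check: 2 mod 3 = 2 ✓, 2 mod 14 = 2 ✓

x ≡ 2 (mod 42)


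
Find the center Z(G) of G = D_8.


Z(G) = {g ∈ G | gx = xg for all x ∈ G}
For even n, Z(D_n) = {e, r^(n/2)}: the 180° rotation r^4 commutes with every reflection and rotation

Z(D_8) = {e, r^4}


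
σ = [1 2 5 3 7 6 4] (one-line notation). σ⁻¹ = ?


To find σ⁻¹, swap domain and range:
σ(1) = 1 → σ⁻¹(1) = 1
σ(2) = 2 → σ⁻¹(2) = 2
σ(3) = 5 → σ⁻¹(5) = 3
σ(4) = 3 → σ⁻¹(3) = 4
σ(5) = 7 → σ⁻¹(7) = 5
σ(6) = 6 → σ⁻¹(6) = 6
σ(7) = 4 → σ⁻¹(4) = 7

σ⁻¹ = [1 2 4 7 3 6 5]


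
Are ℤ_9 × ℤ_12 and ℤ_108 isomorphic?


Comparing ℤ_9 × ℤ_12 and ℤ_108:
gcd(9,12) = 3 ≠ 1. Max element order in ℤ_9×ℤ_12 is lcm(9,12) = 36 < 108, so it has no element of order 108

No, ℤ_9 × ℤ_12 ≇ ℤ_108


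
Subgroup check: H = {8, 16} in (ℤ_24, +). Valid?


Subgroup test for H = {8, 16} in (ℤ_24, +):
(1) 0 ∈ H? No
(2) Closure: for all a,b ∈ H, (a+b) mod 24 ∈ H? No  [counterexample: 8 + 16 = 0 ∉ H]
(3) Inverses: for all a ∈ H, -a mod 24 ∈ H? Yes

No, H is not a subgroup of ℤ_24


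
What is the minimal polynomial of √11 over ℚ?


√11 satisfies x² - 11 = 0, irreducible over ℚ since 11 is squarefree

Minimal polynomial: x² - 11


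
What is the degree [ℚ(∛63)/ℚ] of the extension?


∛63 has minimal polynomial x³ - 63 (irreducible over ℚ since 63 is not a perfect cube)

[ℚ(∛63)/ℚ] = 3


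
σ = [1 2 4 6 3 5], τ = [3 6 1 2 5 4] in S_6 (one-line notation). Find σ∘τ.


σ∘τ: apply τ first, then σ
1 →τ 3 →σ 4
2 →τ 6 →σ 5
3 →τ 1 →σ 1
4 →τ 2 →σ 2
5 →τ 5 →σ 3
6 →τ 4 →σ 6

σ∘τ = [4 5 1 2 3 6]


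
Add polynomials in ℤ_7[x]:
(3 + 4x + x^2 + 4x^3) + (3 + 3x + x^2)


Add coefficients mod 7:
x^0: 3 + 3 = 6 (mod 7)
x^1: 4 + 3 = 0 (mod 7)
x^2: 1 + 1 = 2 (mod 7)
x^3: 4 + 0 = 4 (mod 7)
Result: 6 + 2x^2 + 4x^3

f + g = 6 + 2x^2 + 4x^3


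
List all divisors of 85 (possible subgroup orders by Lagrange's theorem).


Lagrange's theorem: |H| divides |G|
|G| = 85
Divisors of 85: 1, 5, 17, 85

Possible subgroup orders: {1, 5, 17, 85}


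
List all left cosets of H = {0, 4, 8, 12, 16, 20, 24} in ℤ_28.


H = {0, 4, 8, 12, 16, 20, 24}, |H| = 7
Number of cosets = |G|/|H| = 28/7 = 4
0 + H = {0, 4, 8, 12, 16, 20, 24}
1 + H = {1, 5, 9, 13, 17, 21, 25}
2 + H = {2, 6, 10, 14, 18, 22, 26}
3 + H = {3, 7, 11, 15, 19, 23, 27}

Cosets: 0+H={0,4,8,12,16,20,24}; 1+H={1,5,9,13,17,21,25}; 2+H={2,6,10,14,18,22,26}; 3+H={3,7,11,15,19,23,27}


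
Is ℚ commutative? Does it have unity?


ℚ is a field: commutative, has unity, every nonzero element is a unit (hence an integral domain)
Commutative: Yes
Integral domain: Yes
Has unity: Yes

ℚ: Commutative=Yes, Unity=Yes


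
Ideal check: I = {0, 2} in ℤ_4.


Check ideal conditions for I = {0, 2} in ℤ_4:
(1) I is an additive subgroup? Yes
(2) For r ∈ ℤ_4 and a ∈ I: r·a ∈ I? Yes

Yes, I is an ideal of ℤ_4


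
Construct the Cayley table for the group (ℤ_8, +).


Elements: {0, 1, 2, 3, 4, 5, 6, 7}
Operation: addition mod 8
Entry (a, b) = (a + b) mod 8

Cayley table:
  | 0 | 1 | 2 | 3 | 4 | 5 | 6 | 7
0 | 0 | 1 | 2 | 3 | 4 | 5 | 6 | 7
1 | 1 | 2 | 3 | 4 | 5 | 6 | 7 | 0
2 | 2 | 3 | 4 | 5 | 6 | 7 | 0 | 1
3 | 3 | 4 | 5 | 6 | 7 | 0 | 1 | 2
4 | 4 | 5 | 6 | 7 | 0 | 1 | 2 | 3
5 | 5 | 6 | 7 | 0 | 1 | 2 | 3 | 4
6 | 6 | 7 | 0 | 1 | 2 | 3 | 4 | 5
7 | 7 | 0 | 1 | 2 | 3 | 4 | 5 | 6


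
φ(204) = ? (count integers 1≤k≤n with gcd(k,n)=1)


Factor n: 204 = 2^2 × 3 × 17
φ(n) = n · ∏(1 - 1/p) over distinct primes p | n
φ(204) = 204 · (1 - 1/2) · (1 - 1/3) · (1 - 1/17) = 64

φ(204) = 64


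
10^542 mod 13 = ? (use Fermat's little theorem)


Fermat's little theorem: if p is prime and gcd(a,p)=1, then a^(p-1) ≡ 1 (mod p)
p = 13 is prime, gcd(10,13) = 1
Reduce exponent: 542 mod 12 = 2
So 10^542 ≡ 10^2 (mod 13)
10^2 mod 13 = 9

10^542 ≡ 9 (mod 13)


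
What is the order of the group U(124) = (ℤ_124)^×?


U(n) is the group of units mod n; |U(n)| = φ(n)
|U(124)| = φ(124) = 60

|U(124) = (ℤ_124)^×| = 60


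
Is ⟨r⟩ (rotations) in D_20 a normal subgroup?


H = ⟨r⟩ (rotations) in D_20
The rotation subgroup ⟨r⟩ has index 2 in D_20, so it is normal

Yes, normal subgroup


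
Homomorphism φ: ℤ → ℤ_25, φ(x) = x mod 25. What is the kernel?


Kernel = preimage of identity
ker(φ) = {x ∈ ℤ : x ≡ 0 (mod 25)} = 25ℤ = {0, ±25, ±50, ...}

ker(φ) = 25ℤ


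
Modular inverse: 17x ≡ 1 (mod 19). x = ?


Use the extended Euclidean algorithm to write 1 = 17·s + 19·t; then s mod 19 is the inverse.
Euclidean algorithm:
  17 = 0·19 + 17
  19 = 1·17 + 2
  17 = 8·2 + 1
  2 = 2·1 + 0
gcd(17,19) = 1
Back-substitution gives: 17·(9) + 19·(-8) = 1
So 17⁻¹ ≡ 9 ≡ 9 (mod 19)
Check: 17 × 9 = 153 ≡ 1 (mod 19) ✓

17⁻¹ ≡ 9 (mod 19)


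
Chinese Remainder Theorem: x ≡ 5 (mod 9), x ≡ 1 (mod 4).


m₁ = 9, m₂ = 4, gcd = 1, so CRT applies. M = m₁·m₂ = 36
Let M₁ = M/m₁ = 4, M₂ = M/m₂ = 9
Find y₁ ≡ M₁⁻¹ (mod m₁): 4⁻¹ ≡ 7 (mod 9)
Find y₂ ≡ M₂⁻¹ (mod m₂): 9⁻¹ ≡ 1 (mod 4)
x = a₁·M₁·y₁ + a₂·M₂·y₂ = 5·4·7 + 1·9·1 = 149
Reduce mod 36: x ≡ 5
Check: 5 mod 9 = 5 ✓, 5 mod 4 = 1 ✓

x ≡ 5 (mod 36)


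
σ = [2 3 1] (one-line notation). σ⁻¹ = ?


To find σ⁻¹, swap domain and range:
σ(1) = 2 → σ⁻¹(2) = 1
σ(2) = 3 → σ⁻¹(3) = 2
σ(3) = 1 → σ⁻¹(1) = 3

σ⁻¹ = [3 1 2]


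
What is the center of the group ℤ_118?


Z(G) = {g ∈ G | gx = xg for all x ∈ G}
ℤ_118 is abelian, so Z(G) = G

Z(ℤ_118) = ℤ_118


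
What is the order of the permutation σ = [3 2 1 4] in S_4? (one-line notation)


Cycle decomposition: (1 3)
Cycle lengths: 2
Order = lcm(2) = 2

ord(σ) = 2


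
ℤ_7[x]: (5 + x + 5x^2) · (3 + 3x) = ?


Expand and collect like terms; reduce coefficients mod 7:
x^0: 5·3 = 15 ≡ 1 (mod 7)
x^1: 5·3 + 1·3 = 18 ≡ 4 (mod 7)
x^2: 1·3 + 5·3 = 18 ≡ 4 (mod 7)
x^3: 5·3 = 15 ≡ 1 (mod 7)
Result: 1 + 4x + 4x^2 + x^3

f · g = 1 + 4x + 4x^2 + x^3


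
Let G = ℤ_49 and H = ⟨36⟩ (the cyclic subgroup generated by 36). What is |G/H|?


|⟨36⟩| = n / gcd(36, 49) = 49 / 1 = 49
H is normal (ℤ_49 is abelian).
|G/H| = |G| / |H| = 49 / 49 = 1

|G/H| = 1


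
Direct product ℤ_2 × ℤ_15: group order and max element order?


|ℤ_2 × ℤ_15| = 2 × 15 = 30
Max element order = lcm(2,15) = 30
Cyclic? Yes (gcd=1)

|ℤ_2×ℤ_15| = 30, max element order = 30


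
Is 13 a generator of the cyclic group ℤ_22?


g generates ℤ_n iff gcd(g, n) = 1
gcd(13, 22) = 1
Since gcd = 1, 13 is a generator.

Yes, 13 generates ℤ_22


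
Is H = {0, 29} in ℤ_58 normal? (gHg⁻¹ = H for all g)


H = {0, 29} in ℤ_58
ℤ_58 is abelian; every subgroup of an abelian group is normal

Yes, normal subgroup


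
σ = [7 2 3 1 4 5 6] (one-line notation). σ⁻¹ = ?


To find σ⁻¹, swap domain and range:
σ(1) = 7 → σ⁻¹(7) = 1
σ(2) = 2 → σ⁻¹(2) = 2
σ(3) = 3 → σ⁻¹(3) = 3
σ(4) = 1 → σ⁻¹(1) = 4
σ(5) = 4 → σ⁻¹(4) = 5
σ(6) = 5 → σ⁻¹(5) = 6
σ(7) = 6 → σ⁻¹(6) = 7

σ⁻¹ = [4 2 3 5 6 7 1]


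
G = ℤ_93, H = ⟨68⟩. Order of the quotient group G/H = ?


|⟨68⟩| = n / gcd(68, 93) = 93 / 1 = 93
H is normal (ℤ_93 is abelian).
|G/H| = |G| / |H| = 93 / 93 = 1

|G/H| = 1


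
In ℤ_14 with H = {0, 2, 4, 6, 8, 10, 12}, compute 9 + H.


9 + H = {9 + h (mod 14) : h ∈ H}
9+0=9, 9+2=11, 9+4=13, 9+6=1, 9+8=3, 9+10=5, 9+12=7
9 + H = {1, 3, 5, 7, 9, 11, 13} = 1 + H

9 + H = {1, 3, 5, 7, 9, 11, 13}


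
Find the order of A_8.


|A_n| = n!/2 (even permutations)
|A_8| = 8!/2 = 40320/2 = 20160

|A_8| = 20160


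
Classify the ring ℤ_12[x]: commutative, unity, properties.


ℤ_12 has zero divisors (2·6 ≡ 0), and these lift to constant zero divisors in ℤ_12[x]; so not an integral domain
Commutative: Yes
Integral domain: No
Has unity: Yes

ℤ_12[x]: Commutative=Yes, Unity=Yes


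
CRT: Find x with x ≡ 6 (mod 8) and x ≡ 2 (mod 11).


m₁ = 8, m₂ = 11, gcd = 1, so CRT applies. M = m₁·m₂ = 88
Let M₁ = M/m₁ = 11, M₂ = M/m₂ = 8
Find y₁ ≡ M₁⁻¹ (mod m₁): 11⁻¹ ≡ 3 (mod 8)
Find y₂ ≡ M₂⁻¹ (mod m₂): 8⁻¹ ≡ 7 (mod 11)
x = a₁·M₁·y₁ + a₂·M₂·y₂ = 6·11·3 + 2·8·7 = 310
Reduce mod 88: x ≡ 46
Check: 46 mod 8 = 6 ✓, 46 mod 11 = 2 ✓

x ≡ 46 (mod 88)


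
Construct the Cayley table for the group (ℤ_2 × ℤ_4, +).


Elements: {(0,0), (0,1), (0,2), (0,3), (1,0), (1,1), (1,2), (1,3)}
Operation: componentwise addition mod (2, 4)
Entry (a, b) = ((a₁+b₁) mod 2, (a₂+b₂) mod 4)

Cayley table:
      | (0,0) | (0,1) | (0,2) | (0,3) | (1,0) | (1,1) | (1,2) | (1,3)
(0,0) | (0,0) | (0,1) | (0,2) | (0,3) | (1,0) | (1,1) | (1,2) | (1,3)
(0,1) | (0,1) | (0,2) | (0,3) | (0,0) | (1,1) | (1,2) | (1,3) | (1,0)
(0,2) | (0,2) | (0,3) | (0,0) | (0,1) | (1,2) | (1,3) | (1,0) | (1,1)
(0,3) | (0,3) | (0,0) | (0,1) | (0,2) | (1,3) | (1,0) | (1,1) | (1,2)
(1,0) | (1,0) | (1,1) | (1,2) | (1,3) | (0,0) | (0,1) | (0,2) | (0,3)
(1,1) | (1,1) | (1,2) | (1,3) | (1,0) | (0,1) | (0,2) | (0,3) | (0,0)
(1,2) | (1,2) | (1,3) | (1,0) | (1,1) | (0,2) | (0,3) | (0,0) | (0,1)
(1,3) | (1,3) | (1,0) | (1,1) | (1,2) | (0,3) | (0,0) | (0,1) | (0,2)


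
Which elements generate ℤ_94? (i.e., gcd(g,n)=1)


g generates ℤ_n iff gcd(g,n) = 1
Prime factors of 94: 2, 47
Generators are g ∈ {1,...,93} not divisible by any of these primes.
Generators: {1, 3, 5, 7, 9, 11, 13, 15, 17, 19, 21, 23, 25, 27, 29, 31, 33, 35, 37, 39, 41, 43, 45, 49, 51, 53, 55, 57, 59, 61, 63, 65, 67, 69, 71, 73, 75, 77, 79, 81, 83, 85, 87, 89, 91, 93}
Number of generators = φ(94) = 46

Generators of ℤ_94 = {1, 3, 5, 7, 9, 11, 13, 15, 17, 19, 21, 23, 25, 27, 29, 31, 33, 35, 37, 39, 41, 43, 45, 49, 51, 53, 55, 57, 59, 61, 63, 65, 67, 69, 71, 73, 75, 77, 79, 81, 83, 85, 87, 89, 91, 93}


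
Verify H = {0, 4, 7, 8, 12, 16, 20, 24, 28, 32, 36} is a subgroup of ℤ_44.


Subgroup test for H = {0, 4, 7, 8, 12, 16, 20, 24, 28, 32, 36} in (ℤ_44, +):
(1) 0 ∈ H? Yes
(2) Closure: for all a,b ∈ H, (a+b) mod 44 ∈ H? No  [counterexample: 4 + 7 = 11 ∉ H]
(3) Inverses: for all a ∈ H, -a mod 44 ∈ H? No

No, H is not a subgroup of ℤ_44


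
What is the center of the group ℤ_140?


Z(G) = {g ∈ G | gx = xg for all x ∈ G}
ℤ_140 is abelian, so Z(G) = G

Z(ℤ_140) = ℤ_140


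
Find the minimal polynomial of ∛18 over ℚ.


∛18 satisfies x³ - 18 = 0, irreducible over ℚ (no rational root; 18 is not a perfect cube)

Minimal polynomial: x³ - 18


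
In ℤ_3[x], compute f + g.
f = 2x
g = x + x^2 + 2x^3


Add coefficients mod 3:
x^0: 0 + 0 = 0 (mod 3)
x^1: 2 + 1 = 0 (mod 3)
x^2: 0 + 1 = 1 (mod 3)
x^3: 0 + 2 = 2 (mod 3)
Result: x^2 + 2x^3

f + g = x^2 + 2x^3


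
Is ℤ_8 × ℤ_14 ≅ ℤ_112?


Comparing ℤ_8 × ℤ_14 and ℤ_112:
gcd(8,14) = 2 ≠ 1. Max element order in ℤ_8×ℤ_14 is lcm(8,14) = 56 < 112, so it has no element of order 112

No, ℤ_8 × ℤ_14 ≇ ℤ_112


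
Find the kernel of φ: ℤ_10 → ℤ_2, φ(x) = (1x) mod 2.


Kernel = preimage of identity
ker(φ) = {x ∈ ℤ_10 : 1x ≡ 0 (mod 2)}. Since 2 | 10, φ is well-defined. The kernel is the cyclic subgroup ⟨2⟩ of ℤ_10 (order 5), i.e. {0, 2, 4, 6, 8}

ker(φ) = {0, 2, 4, 6, 8}


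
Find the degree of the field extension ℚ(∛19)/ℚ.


∛19 has minimal polynomial x³ - 19 (irreducible over ℚ since 19 is not a perfect cube)

[ℚ(∛19)/ℚ] = 3


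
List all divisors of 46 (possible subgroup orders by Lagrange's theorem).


Lagrange's theorem: |H| divides |G|
|G| = 46
Divisors of 46: 1, 2, 23, 46

Possible subgroup orders: {1, 2, 23, 46}


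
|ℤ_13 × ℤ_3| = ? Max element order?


|ℤ_13 × ℤ_3| = 13 × 3 = 39
Max element order = lcm(13,3) = 39
Cyclic? Yes (gcd=1)

|ℤ_13×ℤ_3| = 39, max element order = 39


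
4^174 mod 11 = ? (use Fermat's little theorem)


Fermat's little theorem: if p is prime and gcd(a,p)=1, then a^(p-1) ≡ 1 (mod p)
p = 11 is prime, gcd(4,11) = 1
Reduce exponent: 174 mod 10 = 4
So 4^174 ≡ 4^4 (mod 11)
4^4 mod 11 = 3

4^174 ≡ 3 (mod 11)


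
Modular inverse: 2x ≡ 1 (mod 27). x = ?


Use the extended Euclidean algorithm to write 1 = 2·s + 27·t; then s mod 27 is the inverse.
Euclidean algorithm:
  2 = 0·27 + 2
  27 = 13·2 + 1
  2 = 2·1 + 0
gcd(2,27) = 1
Back-substitution gives: 2·(-13) + 27·(1) = 1
So 2⁻¹ ≡ -13 ≡ 14 (mod 27)
Check: 2 × 14 = 28 ≡ 1 (mod 27) ✓

2⁻¹ ≡ 14 (mod 27)


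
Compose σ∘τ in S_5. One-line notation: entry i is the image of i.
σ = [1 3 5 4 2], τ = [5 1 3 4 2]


σ∘τ: apply τ first, then σ
1 →τ 5 →σ 2
2 →τ 1 →σ 1
3 →τ 3 →σ 5
4 →τ 4 →σ 4
5 →τ 2 →σ 3

σ∘τ = [2 1 5 4 3]


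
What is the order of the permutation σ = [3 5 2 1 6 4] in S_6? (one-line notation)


Cycle decomposition: (1 3 2 5 6 4)
Cycle lengths: 6
Order = lcm(6) = 6

ord(σ) = 6


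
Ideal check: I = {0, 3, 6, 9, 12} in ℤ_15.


Check ideal conditions for I = {0, 3, 6, 9, 12} in ℤ_15:
(1) I is an additive subgroup? Yes
(2) For r ∈ ℤ_15 and a ∈ I: r·a ∈ I? Yes

Yes, I is an ideal of ℤ_15


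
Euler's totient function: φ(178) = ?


Factor n: 178 = 2 × 89
φ(n) = n · ∏(1 - 1/p) over distinct primes p | n
φ(178) = 178 · (1 - 1/2) · (1 - 1/89) = 88

φ(178) = 88


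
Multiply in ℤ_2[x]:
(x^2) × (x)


Expand and collect like terms; reduce coefficients mod 2:
x^0: 0·0 = 0 ≡ 0 (mod 2)
x^1: 0·1 + 0·0 = 0 ≡ 0 (mod 2)
x^2: 0·1 + 1·0 = 0 ≡ 0 (mod 2)
x^3: 1·1 = 1 ≡ 1 (mod 2)
Result: x^3

f · g = x^3


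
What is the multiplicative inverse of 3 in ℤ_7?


Use the extended Euclidean algorithm to write 1 = 3·s + 7·t; then s mod 7 is the inverse.
Euclidean algorithm:
  3 = 0·7 + 3
  7 = 2·3 + 1
  3 = 3·1 + 0
gcd(3,7) = 1
Back-substitution gives: 3·(-2) + 7·(1) = 1
So 3⁻¹ ≡ -2 ≡ 5 (mod 7)
Check: 3 × 5 = 15 ≡ 1 (mod 7) ✓

3⁻¹ ≡ 5 (mod 7)


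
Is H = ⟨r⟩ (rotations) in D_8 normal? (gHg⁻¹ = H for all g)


H = ⟨r⟩ (rotations) in D_8
The rotation subgroup ⟨r⟩ has index 2 in D_8, so it is normal

Yes, normal subgroup


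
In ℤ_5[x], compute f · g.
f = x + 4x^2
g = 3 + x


Expand and collect like terms; reduce coefficients mod 5:
x^0: 0·3 = 0 ≡ 0 (mod 5)
x^1: 0·1 + 1·3 = 3 ≡ 3 (mod 5)
x^2: 1·1 + 4·3 = 13 ≡ 3 (mod 5)
x^3: 4·1 = 4 ≡ 4 (mod 5)
Result: 3x + 3x^2 + 4x^3

f · g = 3x + 3x^2 + 4x^3


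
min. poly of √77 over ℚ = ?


√77 satisfies x² - 77 = 0, irreducible over ℚ since 77 is squarefree

Minimal polynomial: x² - 77


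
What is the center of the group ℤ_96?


Z(G) = {g ∈ G | gx = xg for all x ∈ G}
ℤ_96 is abelian, so Z(G) = G

Z(ℤ_96) = ℤ_96


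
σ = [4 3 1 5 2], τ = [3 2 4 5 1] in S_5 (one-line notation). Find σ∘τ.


σ∘τ: apply τ first, then σ
1 →τ 3 →σ 1
2 →τ 2 →σ 3
3 →τ 4 →σ 5
4 →τ 5 →σ 2
5 →τ 1 →σ 4

σ∘τ = [1 3 5 2 4]


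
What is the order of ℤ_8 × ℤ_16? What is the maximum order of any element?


|ℤ_8 × ℤ_16| = 8 × 16 = 128
Max element order = lcm(8,16) = 16
Cyclic? No (gcd=8)

|ℤ_8×ℤ_16| = 128, max element order = 16


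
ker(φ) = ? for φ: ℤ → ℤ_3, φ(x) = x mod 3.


Kernel = preimage of identity
ker(φ) = {x ∈ ℤ : x ≡ 0 (mod 3)} = 3ℤ = {0, ±3, ±6, ...}

ker(φ) = 3ℤ


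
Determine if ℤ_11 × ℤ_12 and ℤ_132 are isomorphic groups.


Comparing ℤ_11 × ℤ_12 and ℤ_132:
gcd(11,12) = 1, so ℤ_11 × ℤ_12 ≅ ℤ_132 (CRT)

Yes, ℤ_11 × ℤ_12 ≅ ℤ_132


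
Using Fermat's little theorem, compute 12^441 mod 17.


Fermat's little theorem: if p is prime and gcd(a,p)=1, then a^(p-1) ≡ 1 (mod p)
p = 17 is prime, gcd(12,17) = 1
Reduce exponent: 441 mod 16 = 9
So 12^441 ≡ 12^9 (mod 17)
12^9 mod 17 = 5

12^441 ≡ 5 (mod 17)


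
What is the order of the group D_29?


|D_n| = 2n (n rotations and n reflections)
|D_29| = 2×29 = 58

|D_29| = 58


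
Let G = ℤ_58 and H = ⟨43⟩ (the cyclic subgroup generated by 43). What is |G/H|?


|⟨43⟩| = n / gcd(43, 58) = 58 / 1 = 58
H is normal (ℤ_58 is abelian).
|G/H| = |G| / |H| = 58 / 58 = 1

|G/H| = 1


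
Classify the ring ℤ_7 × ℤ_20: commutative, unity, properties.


Direct product ring; commutative with unity (1,1); but (1,0)·(0,1) = (0,0) gives zero divisors, so not an integral domain
Commutative: Yes
Integral domain: No
Has unity: Yes

ℤ_7 × ℤ_20: Commutative=Yes, Unity=Yes


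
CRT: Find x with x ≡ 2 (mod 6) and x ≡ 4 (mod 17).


m₁ = 6, m₂ = 17, gcd = 1, so CRT applies. M = m₁·m₂ = 102
Let M₁ = M/m₁ = 17, M₂ = M/m₂ = 6
Find y₁ ≡ M₁⁻¹ (mod m₁): 17⁻¹ ≡ 5 (mod 6)
Find y₂ ≡ M₂⁻¹ (mod m₂): 6⁻¹ ≡ 3 (mod 17)
x = a₁·M₁·y₁ + a₂·M₂·y₂ = 2·17·5 + 4·6·3 = 242
Reduce mod 102: x ≡ 38
Check: 38 mod 6 = 2 ✓, 38 mod 17 = 4 ✓

x ≡ 38 (mod 102)


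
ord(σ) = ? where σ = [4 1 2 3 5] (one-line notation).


Cycle decomposition: (1 4 3 2)
Cycle lengths: 4
Order = lcm(4) = 4

ord(σ) = 4


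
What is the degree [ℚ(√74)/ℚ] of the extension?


√74 has minimal polynomial x² - 74 (irreducible over ℚ since 74 is squarefree)

[ℚ(√74)/ℚ] = 2


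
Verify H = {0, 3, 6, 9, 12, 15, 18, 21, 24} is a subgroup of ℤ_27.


Subgroup test for H = {0, 3, 6, 9, 12, 15, 18, 21, 24} in (ℤ_27, +):
(1) 0 ∈ H? Yes
(2) Closure: for all a,b ∈ H, (a+b) mod 27 ∈ H? Yes
(3) Inverses: for all a ∈ H, -a mod 27 ∈ H? Yes

Yes, H is a subgroup of ℤ_27


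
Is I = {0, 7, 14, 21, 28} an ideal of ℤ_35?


Check ideal conditions for I = {0, 7, 14, 21, 28} in ℤ_35:
(1) I is an additive subgroup? Yes
(2) For r ∈ ℤ_35 and a ∈ I: r·a ∈ I? Yes

Yes, I is an ideal of ℤ_35


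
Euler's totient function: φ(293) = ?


Factor n: 293 = 293
φ(n) = n · ∏(1 - 1/p) over distinct primes p | n
φ(293) = 293 · (1 - 1/293) = 292

φ(293) = 292


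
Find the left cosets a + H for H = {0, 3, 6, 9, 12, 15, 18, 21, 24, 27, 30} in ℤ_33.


H = {0, 3, 6, 9, 12, 15, 18, 21, 24, 27, 30}, |H| = 11
Number of cosets = |G|/|H| = 33/11 = 3
0 + H = {0, 3, 6, 9, 12, 15, 18, 21, 24, 27, 30}
1 + H = {1, 4, 7, 10, 13, 16, 19, 22, 25, 28, 31}
2 + H = {2, 5, 8, 11, 14, 17, 20, 23, 26, 29, 32}

Cosets: 0+H={0,3,6,9,12,15,18,21,24,27,30}; 1+H={1,4,7,10,13,16,19,22,25,28,31}; 2+H={2,5,8,11,14,17,20,23,26,29,32}


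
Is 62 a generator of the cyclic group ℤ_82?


g generates ℤ_n iff gcd(g, n) = 1
gcd(62, 82) = 2
Since gcd = 2 ≠ 1, ⟨62⟩ has order 41 < 82, so 62 is not a generator.

No, 62 does not generate ℤ_82


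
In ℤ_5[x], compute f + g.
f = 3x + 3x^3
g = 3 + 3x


Add coefficients mod 5:
x^0: 0 + 3 = 3 (mod 5)
x^1: 3 + 3 = 1 (mod 5)
x^2: 0 + 0 = 0 (mod 5)
x^3: 3 + 0 = 3 (mod 5)
Result: 3 + x + 3x^3

f + g = 3 + x + 3x^3


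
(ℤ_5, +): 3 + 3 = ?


Operation: addition mod 5
3 + 3 = (a + b) mod 5 with a = 3, b = 3

3 + 3 = 1


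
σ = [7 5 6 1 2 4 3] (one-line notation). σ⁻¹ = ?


To find σ⁻¹, swap domain and range:
σ(1) = 7 → σ⁻¹(7) = 1
σ(2) = 5 → σ⁻¹(5) = 2
σ(3) = 6 → σ⁻¹(6) = 3
σ(4) = 1 → σ⁻¹(1) = 4
σ(5) = 2 → σ⁻¹(2) = 5
σ(6) = 4 → σ⁻¹(4) = 6
σ(7) = 3 → σ⁻¹(3) = 7

σ⁻¹ = [4 5 7 6 2 3 1]


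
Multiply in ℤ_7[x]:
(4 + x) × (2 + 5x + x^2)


Expand and collect like terms; reduce coefficients mod 7:
x^0: 4·2 = 8 ≡ 1 (mod 7)
x^1: 4·5 + 1·2 = 22 ≡ 1 (mod 7)
x^2: 4·1 + 1·5 = 9 ≡ 2 (mod 7)
x^3: 1·1 = 1 ≡ 1 (mod 7)
Result: 1 + x + 2x^2 + x^3

f · g = 1 + x + 2x^2 + x^3


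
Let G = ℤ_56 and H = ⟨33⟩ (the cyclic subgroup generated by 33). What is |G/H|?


|⟨33⟩| = n / gcd(33, 56) = 56 / 1 = 56
H is normal (ℤ_56 is abelian).
|G/H| = |G| / |H| = 56 / 56 = 1

|G/H| = 1


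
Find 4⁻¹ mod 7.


Use the extended Euclidean algorithm to write 1 = 4·s + 7·t; then s mod 7 is the inverse.
Euclidean algorithm:
  4 = 0·7 + 4
  7 = 1·4 + 3
  4 = 1·3 + 1
  3 = 3·1 + 0
gcd(4,7) = 1
Back-substitution gives: 4·(2) + 7·(-1) = 1
So 4⁻¹ ≡ 2 ≡ 2 (mod 7)
Check: 4 × 2 = 8 ≡ 1 (mod 7) ✓

4⁻¹ ≡ 2 (mod 7)


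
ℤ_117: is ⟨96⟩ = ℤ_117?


g generates ℤ_n iff gcd(g, n) = 1
gcd(96, 117) = 3
Since gcd = 3 ≠ 1, ⟨96⟩ has order 39 < 117, so 96 is not a generator.

No, 96 does not generate ℤ_117


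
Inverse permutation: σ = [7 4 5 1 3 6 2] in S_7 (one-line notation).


To find σ⁻¹, swap domain and range:
σ(1) = 7 → σ⁻¹(7) = 1
σ(2) = 4 → σ⁻¹(4) = 2
σ(3) = 5 → σ⁻¹(5) = 3
σ(4) = 1 → σ⁻¹(1) = 4
σ(5) = 3 → σ⁻¹(3) = 5
σ(6) = 6 → σ⁻¹(6) = 6
σ(7) = 2 → σ⁻¹(2) = 7

σ⁻¹ = [4 7 5 2 3 6 1]


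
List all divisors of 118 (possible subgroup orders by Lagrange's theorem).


Lagrange's theorem: |H| divides |G|
|G| = 118
Divisors of 118: 1, 2, 59, 118

Possible subgroup orders: {1, 2, 59, 118}


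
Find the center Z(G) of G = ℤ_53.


Z(G) = {g ∈ G | gx = xg for all x ∈ G}
ℤ_53 is abelian, so Z(G) = G

Z(ℤ_53) = ℤ_53


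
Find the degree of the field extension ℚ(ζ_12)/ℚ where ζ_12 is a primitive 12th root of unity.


[ℚ(ζ_n):ℚ] = deg Φ_n(x) = φ(n). Here φ(12) = 4

[ℚ(ζ_12)/ℚ where ζ_12 is a primitive 12th root of unity] = 4


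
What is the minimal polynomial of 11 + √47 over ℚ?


Let α = 11 + √47. Then α - 11 = √47, so (α - 11)² = 47, giving α² - 22α + 74 = 0. Degree 2 and α ∉ ℚ, so this is the minimal polynomial.

Minimal polynomial: x² - 22x + 74


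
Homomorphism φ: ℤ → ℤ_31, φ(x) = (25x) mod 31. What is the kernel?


Kernel = preimage of identity
ker(φ) = {x ∈ ℤ : 25x ≡ 0 (mod 31)}. gcd(25,31) = 1, so 25x ≡ 0 (mod 31) ⟺ x ≡ 0 (mod 31/1 = 31). Hence ker(φ) = 31ℤ

ker(φ) = 31ℤ


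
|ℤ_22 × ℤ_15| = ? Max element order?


|ℤ_22 × ℤ_15| = 22 × 15 = 330
Max element order = lcm(22,15) = 330
Cyclic? Yes (gcd=1)

|ℤ_22×ℤ_15| = 330, max element order = 330


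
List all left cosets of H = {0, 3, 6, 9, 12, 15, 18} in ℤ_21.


H = {0, 3, 6, 9, 12, 15, 18}, |H| = 7
Number of cosets = |G|/|H| = 21/7 = 3
0 + H = {0, 3, 6, 9, 12, 15, 18}
1 + H = {1, 4, 7, 10, 13, 16, 19}
2 + H = {2, 5, 8, 11, 14, 17, 20}

Cosets: 0+H={0,3,6,9,12,15,18}; 1+H={1,4,7,10,13,16,19}; 2+H={2,5,8,11,14,17,20}


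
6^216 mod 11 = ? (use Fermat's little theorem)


Fermat's little theorem: if p is prime and gcd(a,p)=1, then a^(p-1) ≡ 1 (mod p)
p = 11 is prime, gcd(6,11) = 1
Reduce exponent: 216 mod 10 = 6
So 6^216 ≡ 6^6 (mod 11)
6^6 mod 11 = 5

6^216 ≡ 5 (mod 11)


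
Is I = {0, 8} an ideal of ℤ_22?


Check ideal conditions for I = {0, 8} in ℤ_22:
(1) I is an additive subgroup? No
(2) For r ∈ ℤ_22 and a ∈ I: r·a ∈ I? No  [counterexample: r=2, a=8, r·a mod 22 = 16 ∉ I]

No, I is not an ideal of ℤ_22


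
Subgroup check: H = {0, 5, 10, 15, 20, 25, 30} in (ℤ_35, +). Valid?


Subgroup test for H = {0, 5, 10, 15, 20, 25, 30} in (ℤ_35, +):
(1) 0 ∈ H? Yes
(2) Closure: for all a,b ∈ H, (a+b) mod 35 ∈ H? Yes
(3) Inverses: for all a ∈ H, -a mod 35 ∈ H? Yes

Yes, H is a subgroup of ℤ_35


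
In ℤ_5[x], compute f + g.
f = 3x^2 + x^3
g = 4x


Add coefficients mod 5:
x^0: 0 + 0 = 0 (mod 5)
x^1: 0 + 4 = 4 (mod 5)
x^2: 3 + 0 = 3 (mod 5)
x^3: 1 + 0 = 1 (mod 5)
Result: 4x + 3x^2 + x^3

f + g = 4x + 3x^2 + x^3


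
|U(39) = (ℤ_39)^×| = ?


U(n) is the group of units mod n; |U(n)| = φ(n)
|U(39)| = φ(39) = 24

|U(39) = (ℤ_39)^×| = 24


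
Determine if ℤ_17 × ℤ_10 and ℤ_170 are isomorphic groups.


Comparing ℤ_17 × ℤ_10 and ℤ_170:
gcd(17,10) = 1, so ℤ_17 × ℤ_10 ≅ ℤ_170 (CRT)

Yes, ℤ_17 × ℤ_10 ≅ ℤ_170


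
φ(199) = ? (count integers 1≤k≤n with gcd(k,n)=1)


Factor n: 199 = 199
φ(n) = n · ∏(1 - 1/p) over distinct primes p | n
φ(199) = 199 · (1 - 1/199) = 198

φ(199) = 198


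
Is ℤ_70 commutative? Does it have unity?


ℤ_70 is a commutative ring with unity 1; 70 = 2×35 is composite, so 2·35 ≡ 0 gives zero divisors (not an integral domain)
Commutative: Yes
Integral domain: No
Has unity: Yes

ℤ_70: Commutative=Yes, Unity=Yes


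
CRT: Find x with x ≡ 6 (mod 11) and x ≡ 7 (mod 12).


m₁ = 11, m₂ = 12, gcd = 1, so CRT applies. M = m₁·m₂ = 132
Let M₁ = M/m₁ = 12, M₂ = M/m₂ = 11
Find y₁ ≡ M₁⁻¹ (mod m₁): 12⁻¹ ≡ 1 (mod 11)
Find y₂ ≡ M₂⁻¹ (mod m₂): 11⁻¹ ≡ 11 (mod 12)
x = a₁·M₁·y₁ + a₂·M₂·y₂ = 6·12·1 + 7·11·11 = 919
Reduce mod 132: x ≡ 127
Check: 127 mod 11 = 6 ✓, 127 mod 12 = 7 ✓

x ≡ 127 (mod 132)


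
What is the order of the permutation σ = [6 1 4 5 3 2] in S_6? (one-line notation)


Cycle decomposition: (1 6 2) (3 4 5)
Cycle lengths: 3, 3
Order = lcm(3, 3) = 3

ord(σ) = 3


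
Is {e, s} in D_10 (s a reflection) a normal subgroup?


H = {e, s} in D_10 (s a reflection)
r·s·r⁻¹ = sr⁻² ≠ s for n ≥ 3, so {e, s} is not closed under conjugation

No, not a normal subgroup


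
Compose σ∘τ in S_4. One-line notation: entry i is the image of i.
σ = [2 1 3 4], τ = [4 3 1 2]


σ∘τ: apply τ first, then σ
1 →τ 4 →σ 4
2 →τ 3 →σ 3
3 →τ 1 →σ 2
4 →τ 2 →σ 1

σ∘τ = [4 3 2 1]


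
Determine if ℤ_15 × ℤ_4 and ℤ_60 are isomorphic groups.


Comparing ℤ_15 × ℤ_4 and ℤ_60:
gcd(15,4) = 1, so ℤ_15 × ℤ_4 ≅ ℤ_60 (CRT)

Yes, ℤ_15 × ℤ_4 ≅ ℤ_60


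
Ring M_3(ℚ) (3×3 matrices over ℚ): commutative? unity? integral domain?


Matrix multiplication is non-commutative for n ≥ 2; the identity matrix I is the unity; singular matrices give zero divisors, so not an integral domain
Commutative: No
Integral domain: No
Has unity: Yes

M_3(ℚ) (3×3 matrices over ℚ): Commutative=No, Unity=Yes


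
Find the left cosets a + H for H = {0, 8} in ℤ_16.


H = {0, 8}, |H| = 2
Number of cosets = |G|/|H| = 16/2 = 8
0 + H = {0, 8}
1 + H = {1, 9}
2 + H = {2, 10}
3 + H = {3, 11}
4 + H = {4, 12}
5 + H = {5, 13}
6 + H = {6, 14}
7 + H = {7, 15}

Cosets: 0+H={0,8}; 1+H={1,9}; 2+H={2,10}; 3+H={3,11}; 4+H={4,12}; 5+H={5,13}; 6+H={6,14}; 7+H={7,15}


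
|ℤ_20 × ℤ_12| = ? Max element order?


|ℤ_20 × ℤ_12| = 20 × 12 = 240
Max element order = lcm(20,12) = 60
Cyclic? No (gcd=4)

|ℤ_20×ℤ_12| = 240, max element order = 60


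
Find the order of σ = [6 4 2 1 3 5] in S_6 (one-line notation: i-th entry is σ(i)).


Cycle decomposition: (1 6 5 3 2 4)
Cycle lengths: 6
Order = lcm(6) = 6

ord(σ) = 6


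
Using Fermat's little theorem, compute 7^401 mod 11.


Fermat's little theorem: if p is prime and gcd(a,p)=1, then a^(p-1) ≡ 1 (mod p)
p = 11 is prime, gcd(7,11) = 1
Reduce exponent: 401 mod 10 = 1
So 7^401 ≡ 7^1 (mod 11)
7^1 mod 11 = 7

7^401 ≡ 7 (mod 11)


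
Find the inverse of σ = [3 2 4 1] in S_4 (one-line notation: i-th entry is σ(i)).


To find σ⁻¹, swap domain and range:
σ(1) = 3 → σ⁻¹(3) = 1
σ(2) = 2 → σ⁻¹(2) = 2
σ(3) = 4 → σ⁻¹(4) = 3
σ(4) = 1 → σ⁻¹(1) = 4

σ⁻¹ = [4 2 1 3]


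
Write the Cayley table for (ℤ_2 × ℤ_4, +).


Elements: {(0,0), (0,1), (0,2), (0,3), (1,0), (1,1), (1,2), (1,3)}
Operation: componentwise addition mod (2, 4)
Entry (a, b) = ((a₁+b₁) mod 2, (a₂+b₂) mod 4)

Cayley table:
      | (0,0) | (0,1) | (0,2) | (0,3) | (1,0) | (1,1) | (1,2) | (1,3)
(0,0) | (0,0) | (0,1) | (0,2) | (0,3) | (1,0) | (1,1) | (1,2) | (1,3)
(0,1) | (0,1) | (0,2) | (0,3) | (0,0) | (1,1) | (1,2) | (1,3) | (1,0)
(0,2) | (0,2) | (0,3) | (0,0) | (0,1) | (1,2) | (1,3) | (1,0) | (1,1)
(0,3) | (0,3) | (0,0) | (0,1) | (0,2) | (1,3) | (1,0) | (1,1) | (1,2)
(1,0) | (1,0) | (1,1) | (1,2) | (1,3) | (0,0) | (0,1) | (0,2) | (0,3)
(1,1) | (1,1) | (1,2) | (1,3) | (1,0) | (0,1) | (0,2) | (0,3) | (0,0)
(1,2) | (1,2) | (1,3) | (1,0) | (1,1) | (0,2) | (0,3) | (0,0) | (0,1)
(1,3) | (1,3) | (1,0) | (1,1) | (1,2) | (0,3) | (0,0) | (0,1) | (0,2)


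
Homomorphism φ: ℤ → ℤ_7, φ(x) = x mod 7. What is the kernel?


Kernel = preimage of identity
ker(φ) = {x ∈ ℤ : x ≡ 0 (mod 7)} = 7ℤ = {0, ±7, ±14, ...}

ker(φ) = 7ℤ


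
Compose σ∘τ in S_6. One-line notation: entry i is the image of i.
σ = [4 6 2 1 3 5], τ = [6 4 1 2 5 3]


σ∘τ: apply τ first, then σ
1 →τ 6 →σ 5
2 →τ 4 →σ 1
3 →τ 1 →σ 4
4 →τ 2 →σ 6
5 →τ 5 →σ 3
6 →τ 3 →σ 2

σ∘τ = [5 1 4 6 3 2]


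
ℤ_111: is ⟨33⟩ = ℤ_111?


g generates ℤ_n iff gcd(g, n) = 1
gcd(33, 111) = 3
Since gcd = 3 ≠ 1, ⟨33⟩ has order 37 < 111, so 33 is not a generator.

No, 33 does not generate ℤ_111


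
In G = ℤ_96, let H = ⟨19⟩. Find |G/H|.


|⟨19⟩| = n / gcd(19, 96) = 96 / 1 = 96
H is normal (ℤ_96 is abelian).
|G/H| = |G| / |H| = 96 / 96 = 1

|G/H| = 1


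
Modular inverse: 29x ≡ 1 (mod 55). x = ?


Use the extended Euclidean algorithm to write 1 = 29·s + 55·t; then s mod 55 is the inverse.
Euclidean algorithm:
  29 = 0·55 + 29
  55 = 1·29 + 26
  29 = 1·26 + 3
  26 = 8·3 + 2
  3 = 1·2 + 1
  2 = 2·1 + 0
gcd(29,55) = 1
Back-substitution gives: 29·(19) + 55·(-10) = 1
So 29⁻¹ ≡ 19 ≡ 19 (mod 55)
Check: 29 × 19 = 551 ≡ 1 (mod 55) ✓

29⁻¹ ≡ 19 (mod 55)


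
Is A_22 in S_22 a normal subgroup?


H = A_22 in S_22
A_22 has index 2 in S_22, and every subgroup of index 2 is normal

Yes, normal subgroup


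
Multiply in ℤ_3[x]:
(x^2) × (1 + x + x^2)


Expand and collect like terms; reduce coefficients mod 3:
x^0: 0·1 = 0 ≡ 0 (mod 3)
x^1: 0·1 + 0·1 = 0 ≡ 0 (mod 3)
x^2: 0·1 + 0·1 + 1·1 = 1 ≡ 1 (mod 3)
x^3: 0·1 + 1·1 = 1 ≡ 1 (mod 3)
x^4: 1·1 = 1 ≡ 1 (mod 3)
Result: x^2 + x^3 + x^4

f · g = x^2 + x^3 + x^4


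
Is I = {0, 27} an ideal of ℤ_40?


Check ideal conditions for I = {0, 27} in ℤ_40:
(1) I is an additive subgroup? No
(2) For r ∈ ℤ_40 and a ∈ I: r·a ∈ I? No  [counterexample: r=2, a=27, r·a mod 40 = 14 ∉ I]

No, I is not an ideal of ℤ_40


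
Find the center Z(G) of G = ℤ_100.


Z(G) = {g ∈ G | gx = xg for all x ∈ G}
ℤ_100 is abelian, so Z(G) = G

Z(ℤ_100) = ℤ_100


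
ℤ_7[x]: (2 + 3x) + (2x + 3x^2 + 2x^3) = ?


Add coefficients mod 7:
x^0: 2 + 0 = 2 (mod 7)
x^1: 3 + 2 = 5 (mod 7)
x^2: 0 + 3 = 3 (mod 7)
x^3: 0 + 2 = 2 (mod 7)
Result: 2 + 5x + 3x^2 + 2x^3

f + g = 2 + 5x + 3x^2 + 2x^3


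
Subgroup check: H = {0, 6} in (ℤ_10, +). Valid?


Subgroup test for H = {0, 6} in (ℤ_10, +):
(1) 0 ∈ H? Yes
(2) Closure: for all a,b ∈ H, (a+b) mod 10 ∈ H? No  [counterexample: 6 + 6 = 2 ∉ H]
(3) Inverses: for all a ∈ H, -a mod 10 ∈ H? No

No, H is not a subgroup of ℤ_10


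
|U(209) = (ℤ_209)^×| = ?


U(n) is the group of units mod n; |U(n)| = φ(n)
|U(209)| = φ(209) = 180

|U(209) = (ℤ_209)^×| = 180


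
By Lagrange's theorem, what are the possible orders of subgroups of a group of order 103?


Lagrange's theorem: |H| divides |G|
|G| = 103
Divisors of 103: 1, 103

Possible subgroup orders: {1, 103}


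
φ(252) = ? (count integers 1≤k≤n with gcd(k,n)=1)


Factor n: 252 = 2^2 × 3^2 × 7
φ(n) = n · ∏(1 - 1/p) over distinct primes p | n
φ(252) = 252 · (1 - 1/2) · (1 - 1/3) · (1 - 1/7) = 72

φ(252) = 72


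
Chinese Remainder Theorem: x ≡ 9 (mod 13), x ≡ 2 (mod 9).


m₁ = 13, m₂ = 9, gcd = 1, so CRT applies. M = m₁·m₂ = 117
Let M₁ = M/m₁ = 9, M₂ = M/m₂ = 13
Find y₁ ≡ M₁⁻¹ (mod m₁): 9⁻¹ ≡ 3 (mod 13)
Find y₂ ≡ M₂⁻¹ (mod m₂): 13⁻¹ ≡ 7 (mod 9)
x = a₁·M₁·y₁ + a₂·M₂·y₂ = 9·9·3 + 2·13·7 = 425
Reduce mod 117: x ≡ 74
Check: 74 mod 13 = 9 ✓, 74 mod 9 = 2 ✓

x ≡ 74 (mod 117)
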